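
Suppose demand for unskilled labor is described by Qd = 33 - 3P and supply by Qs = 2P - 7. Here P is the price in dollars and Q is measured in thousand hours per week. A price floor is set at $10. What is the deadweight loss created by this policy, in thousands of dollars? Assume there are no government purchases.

15

Without the control the market clears where 33 - 3P = 2P - 7, i.e. P* = 8 and Q* = 9.
Because the floor (10) lies above the market-clearing price, it is binding.
At P = 10: Qd = 33 - 3·10 = 3 and Qs = 2·10 - 7 = 13.
Quantity traded falls to 3. At Q = 3 the demand price is (33 - 3)/3 = 10 and the supply price is (7 + 3)/2 = 5.
Deadweight loss = ½ · (10 - 5) · (9 - 3) = ½ · 5 · 6 = 15.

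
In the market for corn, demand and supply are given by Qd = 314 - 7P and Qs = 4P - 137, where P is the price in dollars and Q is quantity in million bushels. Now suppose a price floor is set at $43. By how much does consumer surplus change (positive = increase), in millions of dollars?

-40

In a free market, 314 - 7P = 4P - 137 gives the equilibrium P* = 41, Q* = 27.
Since 43 > 41, the floor is binding.
At P = 43: Qd = 314 - 7·43 = 13 and Qs = 4·43 - 137 = 35.
Consumer surplus without the control is ½ · (314/7 - 41) · 27 = 729/14.
With the floor, consumers buy 13 units at 43, so CS = ½ · (314/7 - 43) · 13 = 169/14.
Change in consumer surplus = 169/14 - 729/14 = -40.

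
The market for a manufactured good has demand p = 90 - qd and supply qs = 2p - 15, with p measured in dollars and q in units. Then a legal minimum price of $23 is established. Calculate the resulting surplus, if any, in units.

Rearranging demand gives qd = 90 - p. Equilibrium: 90 - p = 2p - 15, so 105 = 3p and p* = 35, q* = 55.
The floor of 23 is below the equilibrium price 35, so it is not binding; the market clears at p* = 35, q* = 55.
Since the control does not bind, there is no surplus.

0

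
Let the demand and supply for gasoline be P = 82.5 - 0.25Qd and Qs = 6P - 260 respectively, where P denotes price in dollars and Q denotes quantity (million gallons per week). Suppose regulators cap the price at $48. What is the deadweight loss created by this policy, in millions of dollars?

Rearranging demand gives Qd = 330 - 4P. Setting quantity demanded equal to quantity supplied, 330 - 4P = 6P - 260, gives P* = 59 and Q* = 94.
Since 48 < 59, the ceiling is binding.
At P = 48: Qd = 330 - 4·48 = 138 and Qs = 6·48 - 260 = 28.
Quantity traded falls to 28. At Q = 28 the demand price is (330 - 28)/4 = 75.5 and the supply price is (260 + 28)/6 = 48.
Deadweight loss = ½ · (75.5 - 48) · (94 - 28) = ½ · 27.5 · 66 = 907.5.

907.5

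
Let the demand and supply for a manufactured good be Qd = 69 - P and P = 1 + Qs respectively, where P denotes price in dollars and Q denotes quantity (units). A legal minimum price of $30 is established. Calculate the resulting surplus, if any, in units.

Rearranging supply gives Qs = P - 1. Equilibrium: 69 - P = P - 1, so 70 = 2P and P* = 35, Q* = 34.
The floor of 30 is below the equilibrium price 35, so it is not binding; the market clears at P* = 35, Q* = 34.
Since the control does not bind, there is no surplus.

0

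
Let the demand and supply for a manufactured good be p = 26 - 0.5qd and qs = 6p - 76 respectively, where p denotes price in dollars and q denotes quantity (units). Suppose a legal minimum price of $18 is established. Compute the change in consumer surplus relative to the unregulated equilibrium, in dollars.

-36

Rearranging demand gives qd = 52 - 2p. Setting quantity demanded equal to quantity supplied, 52 - 2p = 6p - 76, gives p* = 16 and q* = 20.
The floor of 18 is above the equilibrium price 16, so it binds.
At p = 18: qd = 52 - 2·18 = 16 and qs = 6·18 - 76 = 32.
Consumer surplus without the control is ½ · (26 - 16) · 20 = 100.
With the floor, consumers buy 16 units at 18, so CS = ½ · (26 - 18) · 16 = 64.
Change in consumer surplus = 64 - 100 = -36.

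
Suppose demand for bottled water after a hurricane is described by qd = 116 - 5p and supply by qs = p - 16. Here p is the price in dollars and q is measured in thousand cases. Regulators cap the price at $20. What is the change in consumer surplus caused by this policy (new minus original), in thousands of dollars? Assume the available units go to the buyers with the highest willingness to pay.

Without the control the market clears where 116 - 5p = p - 16, i.e. p* = 22 and q* = 6.
The ceiling of 20 is below the equilibrium price 22, so it binds.
At p = 20: qd = 116 - 5·20 = 16 and qs = 20 - 16 = 4.
Consumer surplus without the control is ½ · (23.2 - 22) · 6 = 3.6.
With the ceiling, 4 units are sold at 20 (assume they go to the highest-value buyers). The demand price at q = 4 is 22.4, so CS = ½ · [(23.2 - 20) + (22.4 - 20)] · 4 = 11.2.
Change in consumer surplus = 11.2 - 3.6 = 7.6.

7.6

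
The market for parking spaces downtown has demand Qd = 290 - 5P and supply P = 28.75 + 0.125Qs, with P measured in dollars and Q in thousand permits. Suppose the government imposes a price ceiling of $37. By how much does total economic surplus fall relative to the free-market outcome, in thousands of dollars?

Rearranging supply gives Qs = 8P - 230. Setting quantity demanded equal to quantity supplied, 290 - 5P = 8P - 230, gives P* = 40 and Q* = 90.
Since 37 < 40, the ceiling is binding.
At P = 37: Qd = 290 - 5·37 = 105 and Qs = 8·37 - 230 = 66.
Quantity traded falls to 66. At Q = 66 the demand price is (290 - 66)/5 = 44.8 and the supply price is (230 + 66)/8 = 37.
Deadweight loss = ½ · (44.8 - 37) · (90 - 66) = ½ · 7.8 · 24 = 93.6.

93.6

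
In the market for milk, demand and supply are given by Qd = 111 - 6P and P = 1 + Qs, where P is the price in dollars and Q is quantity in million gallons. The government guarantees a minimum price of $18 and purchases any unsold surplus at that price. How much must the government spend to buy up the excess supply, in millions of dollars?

Rearranging supply gives Qs = P - 1. In a free market, 111 - 6P = P - 1 gives the equilibrium P* = 16, Q* = 15.
Because the floor (18) lies above the market-clearing price, it is binding.
At P = 18: Qd = 111 - 6·18 = 3 and Qs = 18 - 1 = 17.
Surplus = Qs - Qd = 14.
Government expenditure = surplus × support price = 14 × 18 = 252.

252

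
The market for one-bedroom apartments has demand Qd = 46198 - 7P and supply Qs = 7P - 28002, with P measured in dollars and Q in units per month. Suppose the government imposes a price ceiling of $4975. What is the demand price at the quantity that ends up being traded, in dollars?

5625

Equilibrium: 46198 - 7P = 7P - 28002, so 74200 = 14P and P* = 5300, Q* = 9098.
Since 4975 < 5300, the ceiling is binding.
At P = 4975: Qd = 46198 - 7·4975 = 11373 and Qs = 7·4975 - 28002 = 6823.
Only 6823 units reach the market. On the demand curve, the marginal buyer's willingness to pay at Q = 6823 is (46198 - 6823)/7 = 5625.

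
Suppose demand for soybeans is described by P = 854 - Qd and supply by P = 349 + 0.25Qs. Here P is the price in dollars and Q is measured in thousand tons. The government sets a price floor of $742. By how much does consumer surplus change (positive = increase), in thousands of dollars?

Rearranging demand gives Qd = 854 - P; rearranging supply gives Qs = 4P - 1396. Setting quantity demanded equal to quantity supplied, 854 - P = 4P - 1396, gives P* = 450 and Q* = 404.
The floor of 742 is above the equilibrium price 450, so it binds.
At P = 742: Qd = 854 - 742 = 112 and Qs = 4·742 - 1396 = 1572.
Consumer surplus without the control is ½ · (854 - 450) · 404 = 81608.
With the floor, consumers buy 112 units at 742, so CS = ½ · (854 - 742) · 112 = 6272.
Change in consumer surplus = 6272 - 81608 = -75336.

-75336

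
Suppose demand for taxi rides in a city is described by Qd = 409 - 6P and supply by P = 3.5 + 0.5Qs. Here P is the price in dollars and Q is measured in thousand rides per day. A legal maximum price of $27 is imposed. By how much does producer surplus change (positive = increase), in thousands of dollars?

Rearranging supply gives Qs = 2P - 7. Setting quantity demanded equal to quantity supplied, 409 - 6P = 2P - 7, gives P* = 52 and Q* = 97.
The ceiling of 27 is below the equilibrium price 52, so it binds.
At P = 27: Qd = 409 - 6·27 = 247 and Qs = 2·27 - 7 = 47.
Producer surplus without the control is ½ · (52 - 3.5) · 97 = 2352.25.
With the ceiling, producers sell 47 units at 27, so PS = ½ · (27 - 3.5) · 47 = 552.25.
Change in producer surplus = 552.25 - 2352.25 = -1800.

-1800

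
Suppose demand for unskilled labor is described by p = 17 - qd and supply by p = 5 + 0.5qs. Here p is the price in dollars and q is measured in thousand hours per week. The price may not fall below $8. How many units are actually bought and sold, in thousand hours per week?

Rearranging demand gives qd = 17 - p; rearranging supply gives qs = 2p - 10. Equilibrium: 17 - p = 2p - 10, so 27 = 3p and p* = 9, q* = 8.
Since 8 is below p* = 9, the floor does not bind and the free-market outcome prevails.

8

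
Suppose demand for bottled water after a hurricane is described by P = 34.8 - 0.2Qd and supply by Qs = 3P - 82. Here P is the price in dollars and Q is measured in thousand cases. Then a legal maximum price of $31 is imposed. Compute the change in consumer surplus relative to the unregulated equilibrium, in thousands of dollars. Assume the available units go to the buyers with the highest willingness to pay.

10.1

Rearranging demand gives Qd = 174 - 5P. Setting quantity demanded equal to quantity supplied, 174 - 5P = 3P - 82, gives P* = 32 and Q* = 14.
Because the ceiling (31) lies below the market-clearing price, it is binding.
At P = 31: Qd = 174 - 5·31 = 19 and Qs = 3·31 - 82 = 11.
Consumer surplus without the control is ½ · (34.8 - 32) · 14 = 19.6.
With the ceiling, 11 units are sold at 31 (assume they go to the highest-value buyers). The demand price at Q = 11 is 32.6, so CS = ½ · [(34.8 - 31) + (32.6 - 31)] · 11 = 29.7.
Change in consumer surplus = 29.7 - 19.6 = 10.1.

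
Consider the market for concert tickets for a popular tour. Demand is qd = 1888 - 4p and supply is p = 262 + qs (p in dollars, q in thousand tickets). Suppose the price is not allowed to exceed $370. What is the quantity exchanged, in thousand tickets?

Rearranging supply gives qs = p - 262. Without the control the market clears where 1888 - 4p = p - 262, i.e. p* = 430 and q* = 168.
Since 370 < 430, the ceiling is binding.
At p = 370: qd = 1888 - 4·370 = 408 and qs = 370 - 262 = 108.
The quantity actually transacted is the short side, supply: 108.

108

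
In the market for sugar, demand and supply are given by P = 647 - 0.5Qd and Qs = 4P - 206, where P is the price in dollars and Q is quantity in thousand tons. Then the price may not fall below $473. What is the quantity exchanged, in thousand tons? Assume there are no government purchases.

348

Rearranging demand gives Qd = 1294 - 2P. In a free market, 1294 - 2P = 4P - 206 gives the equilibrium P* = 250, Q* = 794.
The floor of 473 is above the equilibrium price 250, so it binds.
At P = 473: Qd = 1294 - 2·473 = 348 and Qs = 4·473 - 206 = 1686.
The quantity actually transacted is the short side, demand: 348.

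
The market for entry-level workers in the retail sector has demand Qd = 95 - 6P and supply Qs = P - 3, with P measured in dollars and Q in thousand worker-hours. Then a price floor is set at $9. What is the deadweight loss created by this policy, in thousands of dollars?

0

Equilibrium: 95 - 6P = P - 3, so 98 = 7P and P* = 14, Q* = 11.
Since 9 is below P* = 14, the floor does not bind and the free-market outcome prevails.
Since the control does not bind, no trades are prevented and deadweight loss is zero.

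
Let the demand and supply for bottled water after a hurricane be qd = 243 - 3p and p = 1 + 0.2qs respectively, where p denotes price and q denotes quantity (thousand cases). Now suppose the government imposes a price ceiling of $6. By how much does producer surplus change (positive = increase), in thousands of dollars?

Rearranging supply gives qs = 5p - 5. Equilibrium: 243 - 3p = 5p - 5, so 248 = 8p and p* = 31, q* = 150.
Because the ceiling (6) lies below the market-clearing price, it is binding.
At p = 6: qd = 243 - 3·6 = 225 and qs = 5·6 - 5 = 25.
Producer surplus without the control is ½ · (31 - 1) · 150 = 2250.
With the ceiling, producers sell 25 units at 6, so PS = ½ · (6 - 1) · 25 = 62.5.
Change in producer surplus = 62.5 - 2250 = -2187.5.

-2187.5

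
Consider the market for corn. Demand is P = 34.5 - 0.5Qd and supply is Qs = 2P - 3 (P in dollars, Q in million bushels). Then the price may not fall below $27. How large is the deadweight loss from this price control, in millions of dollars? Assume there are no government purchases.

162

Rearranging demand gives Qd = 69 - 2P. Without the control the market clears where 69 - 2P = 2P - 3, i.e. P* = 18 and Q* = 33.
Because the floor (27) lies above the market-clearing price, it is binding.
At P = 27: Qd = 69 - 2·27 = 15 and Qs = 2·27 - 3 = 51.
Quantity traded falls to 15. At Q = 15 the demand price is (69 - 15)/2 = 27 and the supply price is (3 + 15)/2 = 9.
Deadweight loss = ½ · (27 - 9) · (33 - 15) = ½ · 18 · 18 = 162.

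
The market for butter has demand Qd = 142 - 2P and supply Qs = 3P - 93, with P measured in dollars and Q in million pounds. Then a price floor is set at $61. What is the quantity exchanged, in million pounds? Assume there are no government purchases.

Setting quantity demanded equal to quantity supplied, 142 - 2P = 3P - 93, gives P* = 47 and Q* = 48.
Since 61 > 47, the floor is binding.
At P = 61: Qd = 142 - 2·61 = 20 and Qs = 3·61 - 93 = 90.
The quantity actually transacted is the short side, demand: 20.

20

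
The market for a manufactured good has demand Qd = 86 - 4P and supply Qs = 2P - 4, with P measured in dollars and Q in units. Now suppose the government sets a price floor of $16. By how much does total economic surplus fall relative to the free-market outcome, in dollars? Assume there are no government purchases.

Equilibrium: 86 - 4P = 2P - 4, so 90 = 6P and P* = 15, Q* = 26.
Since 16 > 15, the floor is binding.
At P = 16: Qd = 86 - 4·16 = 22 and Qs = 2·16 - 4 = 28.
Quantity traded falls to 22. At Q = 22 the demand price is (86 - 22)/4 = 16 and the supply price is (4 + 22)/2 = 13.
Deadweight loss = ½ · (16 - 13) · (26 - 22) = ½ · 3 · 4 = 6.

6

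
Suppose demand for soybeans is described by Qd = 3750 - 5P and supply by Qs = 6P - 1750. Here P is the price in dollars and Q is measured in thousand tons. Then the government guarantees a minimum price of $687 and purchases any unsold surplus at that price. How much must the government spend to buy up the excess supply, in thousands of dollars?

Without the control the market clears where 3750 - 5P = 6P - 1750, i.e. P* = 500 and Q* = 1250.
The floor of 687 is above the equilibrium price 500, so it binds.
At P = 687: Qd = 3750 - 5·687 = 315 and Qs = 6·687 - 1750 = 2372.
Surplus = Qs - Qd = 2057.
Government expenditure = surplus × support price = 2057 × 687 = 1413159.

1413159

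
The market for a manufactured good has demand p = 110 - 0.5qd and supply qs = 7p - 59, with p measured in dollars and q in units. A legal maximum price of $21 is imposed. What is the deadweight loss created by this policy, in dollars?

Rearranging demand gives qd = 220 - 2p. Without the control the market clears where 220 - 2p = 7p - 59, i.e. p* = 31 and q* = 158.
The ceiling of 21 is below the equilibrium price 31, so it binds.
At p = 21: qd = 220 - 2·21 = 178 and qs = 7·21 - 59 = 88.
Quantity traded falls to 88. At q = 88 the demand price is (220 - 88)/2 = 66 and the supply price is (59 + 88)/7 = 21.
Deadweight loss = ½ · (66 - 21) · (158 - 88) = ½ · 45 · 70 = 1575.

1575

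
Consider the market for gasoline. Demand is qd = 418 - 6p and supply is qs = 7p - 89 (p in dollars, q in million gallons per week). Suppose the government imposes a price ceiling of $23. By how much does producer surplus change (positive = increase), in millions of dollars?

Without the control the market clears where 418 - 6p = 7p - 89, i.e. p* = 39 and q* = 184.
The ceiling of 23 is below the equilibrium price 39, so it binds.
At p = 23: qd = 418 - 6·23 = 280 and qs = 7·23 - 89 = 72.
Producer surplus without the control is ½ · (39 - 89/7) · 184 = 16928/7.
With the ceiling, producers sell 72 units at 23, so PS = ½ · (23 - 89/7) · 72 = 2592/7.
Change in producer surplus = 2592/7 - 16928/7 = -2048.

-2048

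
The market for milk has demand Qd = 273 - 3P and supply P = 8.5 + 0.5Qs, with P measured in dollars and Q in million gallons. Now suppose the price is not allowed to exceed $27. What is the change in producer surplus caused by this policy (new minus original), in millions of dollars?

Rearranging supply gives Qs = 2P - 17. Equilibrium: 273 - 3P = 2P - 17, so 290 = 5P and P* = 58, Q* = 99.
Since 27 < 58, the ceiling is binding.
At P = 27: Qd = 273 - 3·27 = 192 and Qs = 2·27 - 17 = 37.
Producer surplus without the control is ½ · (58 - 8.5) · 99 = 2450.25.
With the ceiling, producers sell 37 units at 27, so PS = ½ · (27 - 8.5) · 37 = 342.25.
Change in producer surplus = 342.25 - 2450.25 = -2108.

-2108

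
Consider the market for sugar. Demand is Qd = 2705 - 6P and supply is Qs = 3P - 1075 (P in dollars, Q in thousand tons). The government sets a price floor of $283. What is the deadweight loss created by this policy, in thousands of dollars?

0

Setting quantity demanded equal to quantity supplied, 2705 - 6P = 3P - 1075, gives P* = 420 and Q* = 185.
Since 283 is below P* = 420, the floor does not bind and the free-market outcome prevails.
Since the control does not bind, no trades are prevented and deadweight loss is zero.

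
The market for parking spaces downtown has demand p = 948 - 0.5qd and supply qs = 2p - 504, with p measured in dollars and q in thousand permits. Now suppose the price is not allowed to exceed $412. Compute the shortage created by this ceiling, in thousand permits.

Rearranging demand gives qd = 1896 - 2p. In a free market, 1896 - 2p = 2p - 504 gives the equilibrium p* = 600, q* = 696.
Since 412 < 600, the ceiling is binding.
At p = 412: qd = 1896 - 2·412 = 1072 and qs = 2·412 - 504 = 320.
Shortage = qd - qs = 1072 - 320 = 752.

752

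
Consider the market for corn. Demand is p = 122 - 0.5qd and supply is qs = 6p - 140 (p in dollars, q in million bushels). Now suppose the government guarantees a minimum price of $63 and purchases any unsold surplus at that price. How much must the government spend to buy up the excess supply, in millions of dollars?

7560

Rearranging demand gives qd = 244 - 2p. Setting quantity demanded equal to quantity supplied, 244 - 2p = 6p - 140, gives p* = 48 and q* = 148.
The floor of 63 is above the equilibrium price 48, so it binds.
At p = 63: qd = 244 - 2·63 = 118 and qs = 6·63 - 140 = 238.
Surplus = qs - qd = 120.
Government expenditure = surplus × support price = 120 × 63 = 7560.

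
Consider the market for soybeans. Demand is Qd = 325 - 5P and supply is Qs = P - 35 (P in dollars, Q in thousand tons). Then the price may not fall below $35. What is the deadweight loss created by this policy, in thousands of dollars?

0

Equilibrium: 325 - 5P = P - 35, so 360 = 6P and P* = 60, Q* = 25.
Since 35 is below P* = 60, the floor does not bind and the free-market outcome prevails.
Since the control does not bind, no trades are prevented and deadweight loss is zero.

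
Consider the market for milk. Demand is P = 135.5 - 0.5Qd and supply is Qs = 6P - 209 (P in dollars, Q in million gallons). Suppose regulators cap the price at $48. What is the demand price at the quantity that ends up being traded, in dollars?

Rearranging demand gives Qd = 271 - 2P. In a free market, 271 - 2P = 6P - 209 gives the equilibrium P* = 60, Q* = 151.
Because the ceiling (48) lies below the market-clearing price, it is binding.
At P = 48: Qd = 271 - 2·48 = 175 and Qs = 6·48 - 209 = 79.
Only 79 units reach the market. On the demand curve, the marginal buyer's willingness to pay at Q = 79 is (271 - 79)/2 = 96.

96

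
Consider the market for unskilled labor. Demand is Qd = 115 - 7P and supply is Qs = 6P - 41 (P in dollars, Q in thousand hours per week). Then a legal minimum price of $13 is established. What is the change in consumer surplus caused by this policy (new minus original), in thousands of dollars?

Setting quantity demanded equal to quantity supplied, 115 - 7P = 6P - 41, gives P* = 12 and Q* = 31.
Because the floor (13) lies above the market-clearing price, it is binding.
At P = 13: Qd = 115 - 7·13 = 24 and Qs = 6·13 - 41 = 37.
Consumer surplus without the control is ½ · (115/7 - 12) · 31 = 961/14.
With the floor, consumers buy 24 units at 13, so CS = ½ · (115/7 - 13) · 24 = 288/7.
Change in consumer surplus = 288/7 - 961/14 = -27.5.

-27.5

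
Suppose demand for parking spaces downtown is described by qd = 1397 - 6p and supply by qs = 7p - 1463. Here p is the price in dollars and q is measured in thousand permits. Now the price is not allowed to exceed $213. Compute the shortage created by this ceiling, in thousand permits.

Equilibrium: 1397 - 6p = 7p - 1463, so 2860 = 13p and p* = 220, q* = 77.
Since 213 < 220, the ceiling is binding.
At p = 213: qd = 1397 - 6·213 = 119 and qs = 7·213 - 1463 = 28.
Shortage = qd - qs = 119 - 28 = 91.

91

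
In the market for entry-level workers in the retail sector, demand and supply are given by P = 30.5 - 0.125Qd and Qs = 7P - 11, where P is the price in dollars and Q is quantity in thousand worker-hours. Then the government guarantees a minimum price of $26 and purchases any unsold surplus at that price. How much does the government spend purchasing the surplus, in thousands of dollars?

Rearranging demand gives Qd = 244 - 8P. In a free market, 244 - 8P = 7P - 11 gives the equilibrium P* = 17, Q* = 108.
Since 26 > 17, the floor is binding.
At P = 26: Qd = 244 - 8·26 = 36 and Qs = 7·26 - 11 = 171.
Surplus = Qs - Qd = 135.
Government expenditure = surplus × support price = 135 × 26 = 3510.

3510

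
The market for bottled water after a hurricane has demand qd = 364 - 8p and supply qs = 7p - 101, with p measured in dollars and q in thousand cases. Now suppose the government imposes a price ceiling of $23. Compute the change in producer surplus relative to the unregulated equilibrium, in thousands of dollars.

In a free market, 364 - 8p = 7p - 101 gives the equilibrium p* = 31, q* = 116.
Because the ceiling (23) lies below the market-clearing price, it is binding.
At p = 23: qd = 364 - 8·23 = 180 and qs = 7·23 - 101 = 60.
Producer surplus without the control is ½ · (31 - 101/7) · 116 = 6728/7.
With the ceiling, producers sell 60 units at 23, so PS = ½ · (23 - 101/7) · 60 = 1800/7.
Change in producer surplus = 1800/7 - 6728/7 = -704.

-704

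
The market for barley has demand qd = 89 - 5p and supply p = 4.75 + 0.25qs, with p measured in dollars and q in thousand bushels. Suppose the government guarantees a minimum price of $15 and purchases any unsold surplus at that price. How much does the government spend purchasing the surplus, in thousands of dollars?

Rearranging supply gives qs = 4p - 19. Without the control the market clears where 89 - 5p = 4p - 19, i.e. p* = 12 and q* = 29.
Since 15 > 12, the floor is binding.
At p = 15: qd = 89 - 5·15 = 14 and qs = 4·15 - 19 = 41.
Surplus = qs - qd = 27.
Government expenditure = surplus × support price = 27 × 15 = 405.

405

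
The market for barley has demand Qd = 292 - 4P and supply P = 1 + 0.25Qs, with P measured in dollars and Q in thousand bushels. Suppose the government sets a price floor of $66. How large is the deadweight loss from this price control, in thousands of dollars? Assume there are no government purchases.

Rearranging supply gives Qs = 4P - 4. Equilibrium: 292 - 4P = 4P - 4, so 296 = 8P and P* = 37, Q* = 144.
Since 66 > 37, the floor is binding.
At P = 66: Qd = 292 - 4·66 = 28 and Qs = 4·66 - 4 = 260.
Quantity traded falls to 28. At Q = 28 the demand price is (292 - 28)/4 = 66 and the supply price is (4 + 28)/4 = 8.
Deadweight loss = ½ · (66 - 8) · (144 - 28) = ½ · 58 · 116 = 3364.

3364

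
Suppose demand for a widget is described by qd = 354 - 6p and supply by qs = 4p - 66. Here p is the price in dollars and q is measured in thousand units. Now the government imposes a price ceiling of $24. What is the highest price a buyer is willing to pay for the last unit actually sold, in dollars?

54

Equilibrium: 354 - 6p = 4p - 66, so 420 = 10p and p* = 42, q* = 102.
Because the ceiling (24) lies below the market-clearing price, it is binding.
At p = 24: qd = 354 - 6·24 = 210 and qs = 4·24 - 66 = 30.
Only 30 units reach the market. On the demand curve, the marginal buyer's willingness to pay at q = 30 is (354 - 30)/6 = 54.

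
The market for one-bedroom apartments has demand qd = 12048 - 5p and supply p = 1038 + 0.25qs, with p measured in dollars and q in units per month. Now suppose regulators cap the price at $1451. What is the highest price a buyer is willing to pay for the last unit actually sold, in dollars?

Rearranging supply gives qs = 4p - 4152. Equilibrium: 12048 - 5p = 4p - 4152, so 16200 = 9p and p* = 1800, q* = 3048.
Since 1451 < 1800, the ceiling is binding.
At p = 1451: qd = 12048 - 5·1451 = 4793 and qs = 4·1451 - 4152 = 1652.
Only 1652 units reach the market. On the demand curve, the marginal buyer's willingness to pay at q = 1652 is (12048 - 1652)/5 = 2079.2.

2079.2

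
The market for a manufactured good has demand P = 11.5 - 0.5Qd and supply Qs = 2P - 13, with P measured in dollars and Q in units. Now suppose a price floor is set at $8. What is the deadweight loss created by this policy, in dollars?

0

Rearranging demand gives Qd = 23 - 2P. Without the control the market clears where 23 - 2P = 2P - 13, i.e. P* = 9 and Q* = 5.
The floor of 8 is below the equilibrium price 9, so it is not binding; the market clears at P* = 9, Q* = 5.
Since the control does not bind, no trades are prevented and deadweight loss is zero.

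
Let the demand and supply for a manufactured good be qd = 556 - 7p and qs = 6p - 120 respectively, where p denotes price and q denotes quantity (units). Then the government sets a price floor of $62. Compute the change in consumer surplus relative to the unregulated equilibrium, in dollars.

-1570

Without the control the market clears where 556 - 7p = 6p - 120, i.e. p* = 52 and q* = 192.
The floor of 62 is above the equilibrium price 52, so it binds.
At p = 62: qd = 556 - 7·62 = 122 and qs = 6·62 - 120 = 252.
Consumer surplus without the control is ½ · (556/7 - 52) · 192 = 18432/7.
With the floor, consumers buy 122 units at 62, so CS = ½ · (556/7 - 62) · 122 = 7442/7.
Change in consumer surplus = 7442/7 - 18432/7 = -1570.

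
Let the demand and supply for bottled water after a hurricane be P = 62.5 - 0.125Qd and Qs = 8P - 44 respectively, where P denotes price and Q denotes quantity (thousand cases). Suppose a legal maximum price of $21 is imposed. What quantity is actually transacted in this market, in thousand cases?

124

Rearranging demand gives Qd = 500 - 8P. Setting quantity demanded equal to quantity supplied, 500 - 8P = 8P - 44, gives P* = 34 and Q* = 228.
The ceiling of 21 is below the equilibrium price 34, so it binds.
At P = 21: Qd = 500 - 8·21 = 332 and Qs = 8·21 - 44 = 124.
The quantity actually transacted is the short side, supply: 124.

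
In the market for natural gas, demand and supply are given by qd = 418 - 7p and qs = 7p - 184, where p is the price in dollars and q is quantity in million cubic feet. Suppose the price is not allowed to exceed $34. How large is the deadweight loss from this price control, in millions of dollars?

567

Without the control the market clears where 418 - 7p = 7p - 184, i.e. p* = 43 and q* = 117.
Because the ceiling (34) lies below the market-clearing price, it is binding.
At p = 34: qd = 418 - 7·34 = 180 and qs = 7·34 - 184 = 54.
Quantity traded falls to 54. At q = 54 the demand price is (418 - 54)/7 = 52 and the supply price is (184 + 54)/7 = 34.
Deadweight loss = ½ · (52 - 34) · (117 - 54) = ½ · 18 · 63 = 567.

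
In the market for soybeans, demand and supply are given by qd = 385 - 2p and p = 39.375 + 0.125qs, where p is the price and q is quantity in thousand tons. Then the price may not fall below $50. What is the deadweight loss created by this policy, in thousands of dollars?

Rearranging supply gives qs = 8p - 315. Setting quantity demanded equal to quantity supplied, 385 - 2p = 8p - 315, gives p* = 70 and q* = 245.
The floor of 50 is below the equilibrium price 70, so it is not binding; the market clears at p* = 70, q* = 245.
Since the control does not bind, no trades are prevented and deadweight loss is zero.

0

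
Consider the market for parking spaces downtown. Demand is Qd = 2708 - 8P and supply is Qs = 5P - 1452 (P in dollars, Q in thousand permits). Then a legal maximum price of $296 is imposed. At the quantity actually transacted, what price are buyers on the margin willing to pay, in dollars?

335

Without the control the market clears where 2708 - 8P = 5P - 1452, i.e. P* = 320 and Q* = 148.
Because the ceiling (296) lies below the market-clearing price, it is binding.
At P = 296: Qd = 2708 - 8·296 = 340 and Qs = 5·296 - 1452 = 28.
Only 28 units reach the market. On the demand curve, the marginal buyer's willingness to pay at Q = 28 is (2708 - 28)/8 = 335.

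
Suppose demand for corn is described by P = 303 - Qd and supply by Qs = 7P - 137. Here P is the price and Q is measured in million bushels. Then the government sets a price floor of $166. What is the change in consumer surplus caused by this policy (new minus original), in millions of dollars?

-21367.5

Rearranging demand gives Qd = 303 - P. Without the control the market clears where 303 - P = 7P - 137, i.e. P* = 55 and Q* = 248.
Since 166 > 55, the floor is binding.
At P = 166: Qd = 303 - 166 = 137 and Qs = 7·166 - 137 = 1025.
Consumer surplus without the control is ½ · (303 - 55) · 248 = 30752.
With the floor, consumers buy 137 units at 166, so CS = ½ · (303 - 166) · 137 = 9384.5.
Change in consumer surplus = 9384.5 - 30752 = -21367.5.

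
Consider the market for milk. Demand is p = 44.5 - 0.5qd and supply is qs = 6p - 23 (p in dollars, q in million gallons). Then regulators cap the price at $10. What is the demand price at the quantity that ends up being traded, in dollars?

26

Rearranging demand gives qd = 89 - 2p. Setting quantity demanded equal to quantity supplied, 89 - 2p = 6p - 23, gives p* = 14 and q* = 61.
The ceiling of 10 is below the equilibrium price 14, so it binds.
At p = 10: qd = 89 - 2·10 = 69 and qs = 6·10 - 23 = 37.
Only 37 units reach the market. On the demand curve, the marginal buyer's willingness to pay at q = 37 is (89 - 37)/2 = 26.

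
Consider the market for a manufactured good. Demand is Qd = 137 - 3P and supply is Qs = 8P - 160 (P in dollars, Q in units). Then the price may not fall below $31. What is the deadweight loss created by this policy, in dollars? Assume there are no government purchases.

Without the control the market clears where 137 - 3P = 8P - 160, i.e. P* = 27 and Q* = 56.
Because the floor (31) lies above the market-clearing price, it is binding.
At P = 31: Qd = 137 - 3·31 = 44 and Qs = 8·31 - 160 = 88.
Quantity traded falls to 44. At Q = 44 the demand price is (137 - 44)/3 = 31 and the supply price is (160 + 44)/8 = 25.5.
Deadweight loss = ½ · (31 - 25.5) · (56 - 44) = ½ · 5.5 · 12 = 33.

33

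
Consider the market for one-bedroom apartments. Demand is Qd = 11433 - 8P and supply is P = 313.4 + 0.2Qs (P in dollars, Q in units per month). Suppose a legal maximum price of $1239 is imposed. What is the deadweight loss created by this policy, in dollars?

Rearranging supply gives Qs = 5P - 1567. Setting quantity demanded equal to quantity supplied, 11433 - 8P = 5P - 1567, gives P* = 1000 and Q* = 3433.
Since 1239 is above P* = 1000, the ceiling does not bind and the free-market outcome prevails.
Since the control does not bind, no trades are prevented and deadweight loss is zero.

0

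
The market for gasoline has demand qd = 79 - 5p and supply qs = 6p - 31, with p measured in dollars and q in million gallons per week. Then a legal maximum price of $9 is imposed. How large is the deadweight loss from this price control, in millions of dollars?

Equilibrium: 79 - 5p = 6p - 31, so 110 = 11p and p* = 10, q* = 29.
Because the ceiling (9) lies below the market-clearing price, it is binding.
At p = 9: qd = 79 - 5·9 = 34 and qs = 6·9 - 31 = 23.
Quantity traded falls to 23. At q = 23 the demand price is (79 - 23)/5 = 11.2 and the supply price is (31 + 23)/6 = 9.
Deadweight loss = ½ · (11.2 - 9) · (29 - 23) = ½ · 2.2 · 6 = 6.6.

6.6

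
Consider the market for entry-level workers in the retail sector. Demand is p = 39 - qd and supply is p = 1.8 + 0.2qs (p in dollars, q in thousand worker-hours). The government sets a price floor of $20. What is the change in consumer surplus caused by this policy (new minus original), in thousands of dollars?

Rearranging demand gives qd = 39 - p; rearranging supply gives qs = 5p - 9. Equilibrium: 39 - p = 5p - 9, so 48 = 6p and p* = 8, q* = 31.
Because the floor (20) lies above the market-clearing price, it is binding.
At p = 20: qd = 39 - 20 = 19 and qs = 5·20 - 9 = 91.
Consumer surplus without the control is ½ · (39 - 8) · 31 = 480.5.
With the floor, consumers buy 19 units at 20, so CS = ½ · (39 - 20) · 19 = 180.5.
Change in consumer surplus = 180.5 - 480.5 = -300.

-300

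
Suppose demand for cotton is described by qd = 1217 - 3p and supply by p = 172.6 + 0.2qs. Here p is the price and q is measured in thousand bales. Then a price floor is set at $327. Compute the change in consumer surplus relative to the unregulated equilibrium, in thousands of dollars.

-22545.5

Rearranging supply gives qs = 5p - 863. Equilibrium: 1217 - 3p = 5p - 863, so 2080 = 8p and p* = 260, q* = 437.
The floor of 327 is above the equilibrium price 260, so it binds.
At p = 327: qd = 1217 - 3·327 = 236 and qs = 5·327 - 863 = 772.
Consumer surplus without the control is ½ · (1217/3 - 260) · 437 = 190969/6.
With the floor, consumers buy 236 units at 327, so CS = ½ · (1217/3 - 327) · 236 = 27848/3.
Change in consumer surplus = 27848/3 - 190969/6 = -22545.5.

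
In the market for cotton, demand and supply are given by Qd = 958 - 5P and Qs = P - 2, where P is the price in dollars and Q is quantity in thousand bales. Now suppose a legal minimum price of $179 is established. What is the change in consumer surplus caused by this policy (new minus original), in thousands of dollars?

-2099.5

Equilibrium: 958 - 5P = P - 2, so 960 = 6P and P* = 160, Q* = 158.
The floor of 179 is above the equilibrium price 160, so it binds.
At P = 179: Qd = 958 - 5·179 = 63 and Qs = 179 - 2 = 177.
Consumer surplus without the control is ½ · (191.6 - 160) · 158 = 2496.4.
With the floor, consumers buy 63 units at 179, so CS = ½ · (191.6 - 179) · 63 = 396.9.
Change in consumer surplus = 396.9 - 2496.4 = -2099.5.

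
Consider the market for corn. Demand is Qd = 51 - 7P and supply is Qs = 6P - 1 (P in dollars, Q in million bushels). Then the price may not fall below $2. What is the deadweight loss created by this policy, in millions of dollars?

0

Setting quantity demanded equal to quantity supplied, 51 - 7P = 6P - 1, gives P* = 4 and Q* = 23.
Since 2 is below P* = 4, the floor does not bind and the free-market outcome prevails.
Since the control does not bind, no trades are prevented and deadweight loss is zero.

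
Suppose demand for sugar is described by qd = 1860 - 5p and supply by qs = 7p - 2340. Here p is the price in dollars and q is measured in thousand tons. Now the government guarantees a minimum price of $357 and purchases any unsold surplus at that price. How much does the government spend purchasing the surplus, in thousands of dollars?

In a free market, 1860 - 5p = 7p - 2340 gives the equilibrium p* = 350, q* = 110.
The floor of 357 is above the equilibrium price 350, so it binds.
At p = 357: qd = 1860 - 5·357 = 75 and qs = 7·357 - 2340 = 159.
Surplus = qs - qd = 84.
Government expenditure = surplus × support price = 84 × 357 = 29988.

29988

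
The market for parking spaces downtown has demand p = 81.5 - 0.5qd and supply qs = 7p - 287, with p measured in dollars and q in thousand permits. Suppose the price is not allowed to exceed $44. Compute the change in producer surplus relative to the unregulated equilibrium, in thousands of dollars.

-252

Rearranging demand gives qd = 163 - 2p. Without the control the market clears where 163 - 2p = 7p - 287, i.e. p* = 50 and q* = 63.
The ceiling of 44 is below the equilibrium price 50, so it binds.
At p = 44: qd = 163 - 2·44 = 75 and qs = 7·44 - 287 = 21.
Producer surplus without the control is ½ · (50 - 41) · 63 = 283.5.
With the ceiling, producers sell 21 units at 44, so PS = ½ · (44 - 41) · 21 = 31.5.
Change in producer surplus = 31.5 - 283.5 = -252.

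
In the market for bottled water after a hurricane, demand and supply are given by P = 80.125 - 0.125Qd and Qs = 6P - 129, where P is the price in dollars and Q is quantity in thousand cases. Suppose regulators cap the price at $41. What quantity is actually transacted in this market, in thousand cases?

Rearranging demand gives Qd = 641 - 8P. Setting quantity demanded equal to quantity supplied, 641 - 8P = 6P - 129, gives P* = 55 and Q* = 201.
Since 41 < 55, the ceiling is binding.
At P = 41: Qd = 641 - 8·41 = 313 and Qs = 6·41 - 129 = 117.
The quantity actually transacted is the short side, supply: 117.

117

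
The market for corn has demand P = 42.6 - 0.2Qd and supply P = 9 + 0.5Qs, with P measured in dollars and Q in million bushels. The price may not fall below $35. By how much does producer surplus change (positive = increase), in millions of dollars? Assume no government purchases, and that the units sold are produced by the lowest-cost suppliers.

Rearranging demand gives Qd = 213 - 5P; rearranging supply gives Qs = 2P - 18. In a free market, 213 - 5P = 2P - 18 gives the equilibrium P* = 33, Q* = 48.
Because the floor (35) lies above the market-clearing price, it is binding.
At P = 35: Qd = 213 - 5·35 = 38 and Qs = 2·35 - 18 = 52.
Producer surplus without the control is ½ · (33 - 9) · 48 = 576.
With the floor, 38 units are sold at 35. The supply price at Q = 38 is 28, so PS = ½ · [(35 - 9) + (35 - 28)] · 38 = 627.
Change in producer surplus = 627 - 576 = 51.

51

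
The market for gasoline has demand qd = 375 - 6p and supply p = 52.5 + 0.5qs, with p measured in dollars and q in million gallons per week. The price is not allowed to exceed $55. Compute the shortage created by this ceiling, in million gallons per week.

Rearranging supply gives qs = 2p - 105. Equilibrium: 375 - 6p = 2p - 105, so 480 = 8p and p* = 60, q* = 15.
Since 55 < 60, the ceiling is binding.
At p = 55: qd = 375 - 6·55 = 45 and qs = 2·55 - 105 = 5.
Shortage = qd - qs = 45 - 5 = 40.

40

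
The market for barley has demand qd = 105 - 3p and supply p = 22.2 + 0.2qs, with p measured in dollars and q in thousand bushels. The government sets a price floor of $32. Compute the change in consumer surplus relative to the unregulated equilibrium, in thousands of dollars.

-82.5

Rearranging supply gives qs = 5p - 111. Setting quantity demanded equal to quantity supplied, 105 - 3p = 5p - 111, gives p* = 27 and q* = 24.
The floor of 32 is above the equilibrium price 27, so it binds.
At p = 32: qd = 105 - 3·32 = 9 and qs = 5·32 - 111 = 49.
Consumer surplus without the control is ½ · (35 - 27) · 24 = 96.
With the floor, consumers buy 9 units at 32, so CS = ½ · (35 - 32) · 9 = 13.5.
Change in consumer surplus = 13.5 - 96 = -82.5.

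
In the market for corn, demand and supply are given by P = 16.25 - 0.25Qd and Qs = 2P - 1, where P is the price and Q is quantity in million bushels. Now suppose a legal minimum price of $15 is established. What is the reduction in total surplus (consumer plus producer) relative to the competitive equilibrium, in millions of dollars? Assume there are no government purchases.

96

Rearranging demand gives Qd = 65 - 4P. Equilibrium: 65 - 4P = 2P - 1, so 66 = 6P and P* = 11, Q* = 21.
The floor of 15 is above the equilibrium price 11, so it binds.
At P = 15: Qd = 65 - 4·15 = 5 and Qs = 2·15 - 1 = 29.
Quantity traded falls to 5. At Q = 5 the demand price is (65 - 5)/4 = 15 and the supply price is (1 + 5)/2 = 3.
Deadweight loss = ½ · (15 - 3) · (21 - 5) = ½ · 12 · 16 = 96.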